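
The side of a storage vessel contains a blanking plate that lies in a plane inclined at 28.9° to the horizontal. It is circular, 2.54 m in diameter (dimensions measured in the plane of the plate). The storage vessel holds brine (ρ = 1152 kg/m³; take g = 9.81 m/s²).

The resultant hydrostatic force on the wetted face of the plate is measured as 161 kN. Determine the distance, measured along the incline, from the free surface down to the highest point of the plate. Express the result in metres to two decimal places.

y_top ≈ 4.55 m

γ = ρg = 1152 × 9.81 / 1000 = 11.30112 kN/m³.
A = π(1.27)² = 5.06707 m².
From F = γ·h_c·A, the centroid depth is h_c = 161/(11.30112 × 5.06707) = 2.81156 m.
Let θ = 28.9° be the plate's angle to the horizontal; measure y along the incline from where the plane meets the free surface. Vertical depth h = y·sinθ with sinθ = 0.483282.
Along the incline, y_c = h_c/sinθ = 2.81156/0.483282 = 5.81764 m.
The centroid is at the centre, 1.27 m below the top of the plate, so the highest point sits at y_top = 5.81764 − 1.27 = 4.54764 m along the incline.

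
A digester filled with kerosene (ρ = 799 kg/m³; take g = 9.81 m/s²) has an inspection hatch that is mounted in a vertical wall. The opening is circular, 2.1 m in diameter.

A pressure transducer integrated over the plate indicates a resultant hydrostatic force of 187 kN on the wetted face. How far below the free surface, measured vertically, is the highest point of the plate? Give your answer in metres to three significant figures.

d_top ≈ 5.84 m

γ = ρg = 799 × 9.81 / 1000 = 7.83819 kN/m³.
A = π(1.05)² = 3.46361 m².
From F = γ·h_c·A, the centroid depth is h_c = 187/(7.83819 × 3.46361) = 6.88806 m.
The centroid is at the centre, 1.05 m below the top of the plate, so the highest point sits at h_top = 6.88806 − 1.05 = 5.83806 m below the surface.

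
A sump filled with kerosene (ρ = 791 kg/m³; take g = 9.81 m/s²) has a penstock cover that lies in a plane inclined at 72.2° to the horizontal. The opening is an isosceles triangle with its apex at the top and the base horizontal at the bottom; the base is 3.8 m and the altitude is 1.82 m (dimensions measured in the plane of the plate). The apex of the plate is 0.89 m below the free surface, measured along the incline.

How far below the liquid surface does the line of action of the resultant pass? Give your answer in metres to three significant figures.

h_p = 2.09 m

γ = ρg = 791 × 9.81 / 1000 = 7.75971 kN/m³.
Let θ = 72.2° be the plate's angle to the horizontal; measure y along the incline from where the plane meets the free surface. Vertical depth h = y·sinθ with sinθ = 0.952129.
With the apex up, the centroid sits 2h/3 = 2 × 1.82/3 = 1.21333 m below the apex, so y_c = 0.89 + 1.21333 = 2.10333 m and h_c = 2.10333 × 0.952129 = 2.00264 m.
A = ½ × 3.8 × 1.82 = 3.458 m².
Resultant F = γ·h_c·A = 7.75971 × 2.00264 × 3.458 = 53.737 kN.
I_c = b·h³/36 = 3.8 × 1.82³/36 = 0.636349 m⁴.
Centre of pressure: y_p = y_c + I_c/(y_c·A) = 2.10333 + 0.636349/(2.10333 × 3.458) = 2.10333 + 0.0874909 = 2.19082 m along the plane.
Vertically, h_p = y_p·sinθ = 2.19082 × 0.952129 = 2.08594 m.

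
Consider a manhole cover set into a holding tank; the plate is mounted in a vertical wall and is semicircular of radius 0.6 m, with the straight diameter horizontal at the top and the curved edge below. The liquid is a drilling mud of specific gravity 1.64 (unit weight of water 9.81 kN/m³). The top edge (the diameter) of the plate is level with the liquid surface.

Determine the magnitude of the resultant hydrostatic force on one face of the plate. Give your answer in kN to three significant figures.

γ = 1.64 × 9.81 = 16.0884 kN/m³.
The centroid of a semicircle lies 4r/(3π) = 0.254648 m from the diameter, here below the top edge, so the centroid depth is h_c = 0.254648 m.
A = πr²/2 = π × 0.6²/2 = 0.565487 m².
Resultant F = γ·h_c·A = 16.0884 × 0.254648 × 0.565487 = 2.31673 kN.

F ≈ 2.32 kN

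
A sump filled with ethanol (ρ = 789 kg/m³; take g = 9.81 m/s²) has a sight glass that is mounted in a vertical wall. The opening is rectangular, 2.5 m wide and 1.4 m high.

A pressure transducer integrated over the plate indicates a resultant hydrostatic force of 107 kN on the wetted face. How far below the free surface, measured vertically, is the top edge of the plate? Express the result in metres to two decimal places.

d_top ≈ 3.25 m

γ = ρg = 789 × 9.81 / 1000 = 7.74009 kN/m³.
A = 2.5 × 1.4 = 3.5 m².
From F = γ·h_c·A, the centroid depth is h_c = 107/(7.74009 × 3.5) = 3.94975 m.
The centroid lies 1.4/2 = 0.7 m below the top edge, so the top edge sits at h_top = 3.94975 − 0.7 = 3.24975 m below the surface.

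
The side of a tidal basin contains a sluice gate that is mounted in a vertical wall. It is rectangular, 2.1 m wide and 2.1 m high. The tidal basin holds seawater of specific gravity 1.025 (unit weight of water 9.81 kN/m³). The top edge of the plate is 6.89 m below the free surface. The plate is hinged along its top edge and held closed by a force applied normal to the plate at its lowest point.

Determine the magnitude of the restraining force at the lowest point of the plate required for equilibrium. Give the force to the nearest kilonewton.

P ≈ 184 kN

γ = 1.025 × 9.81 = 10.05525 kN/m³.
The centroid lies 2.1/2 = 1.05 m below the top edge, so the centroid depth is h_c = 6.89 + 1.05 = 7.94 m.
A = 2.1 × 2.1 = 4.41 m².
Resultant F = γ·h_c·A = 10.05525 × 7.94 × 4.41 = 352.089 kN.
I_c = b·h³/12 = 2.1 × 2.1³/12 = 1.62068 m⁴.
Centre of pressure: y_p = y_c + I_c/(y_c·A) = 7.94 + 1.62068/(7.94 × 4.41) = 7.94 + 0.0462848 = 7.98628 m along the plane.
The resultant acts 1.05 + 0.0462848 = 1.09628 m (along the plate) below the hinge at the top edge, so the moment about the hinge is M = F × 1.09628 = 352.089 × 1.09628 = 385.988 kN·m.
A normal force at the bottom, 2.1 m from the hinge, must supply this moment: P = 385.988/2.1 = 183.804 kN.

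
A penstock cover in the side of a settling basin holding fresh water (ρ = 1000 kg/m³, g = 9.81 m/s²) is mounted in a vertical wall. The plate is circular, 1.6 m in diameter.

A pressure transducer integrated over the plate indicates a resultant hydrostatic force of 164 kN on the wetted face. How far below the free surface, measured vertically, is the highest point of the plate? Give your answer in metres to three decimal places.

d_top ≈ 7.515 m

γ = ρg = 1000 × 9.81 = 9810 N/m³ = 9.81 kN/m³.
A = π(0.8)² = 2.01062 m².
From F = γ·h_c·A, the centroid depth is h_c = 164/(9.81 × 2.01062) = 8.31467 m.
The centroid is at the centre, 0.8 m below the top of the plate, so the highest point sits at h_top = 8.31467 − 0.8 = 7.51467 m below the surface.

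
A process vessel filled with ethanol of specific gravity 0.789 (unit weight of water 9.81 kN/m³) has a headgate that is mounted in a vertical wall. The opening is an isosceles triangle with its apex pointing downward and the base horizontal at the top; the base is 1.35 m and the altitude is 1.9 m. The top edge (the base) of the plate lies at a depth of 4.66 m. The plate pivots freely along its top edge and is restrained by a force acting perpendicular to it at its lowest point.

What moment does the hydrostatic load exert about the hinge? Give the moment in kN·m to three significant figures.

M ≈ 35.3 kN·m

γ = 0.789 × 9.81 = 7.74009 kN/m³.
With the apex down, the centroid sits h/3 = 1.9/3 = 0.633333 m below the base (the top edge), so the centroid depth is h_c = 4.66 + 0.633333 = 5.29333 m.
A = ½ × 1.35 × 1.9 = 1.2825 m².
Resultant F = γ·h_c·A = 7.74009 × 5.29333 × 1.2825 = 52.5451 kN.
I_c = b·h³/36 = 1.35 × 1.9³/36 = 0.257212 m⁴.
Centre of pressure: y_p = y_c + I_c/(y_c·A) = 5.29333 + 0.257212/(5.29333 × 1.2825) = 5.29333 + 0.0378883 = 5.33122 m along the plane.
The resultant acts 0.633333 + 0.0378883 = 0.671221 m (along the plate) below the hinge at the top edge, so the moment about the hinge is M = F × 0.671221 = 52.5451 × 0.671221 = 35.2694 kN·m.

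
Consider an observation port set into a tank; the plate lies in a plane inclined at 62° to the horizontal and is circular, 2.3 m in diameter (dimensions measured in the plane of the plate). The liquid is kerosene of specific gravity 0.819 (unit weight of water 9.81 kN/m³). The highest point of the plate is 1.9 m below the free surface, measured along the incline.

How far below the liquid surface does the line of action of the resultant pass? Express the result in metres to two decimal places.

γ = 0.819 × 9.81 = 8.03439 kN/m³.
Let θ = 62° be the plate's angle to the horizontal; measure y along the incline from where the plane meets the free surface. Vertical depth h = y·sinθ with sinθ = 0.882948.
The centroid is at the centre, 1.15 m below the top of the plate, so y_c = 1.9 + 1.15 = 3.05 m and h_c = 3.05 × 0.882948 = 2.69299 m.
A = π(1.15)² = 4.15476 m².
Resultant F = γ·h_c·A = 8.03439 × 2.69299 × 4.15476 = 89.8946 kN.
I_c = πr⁴/4 = π × 1.15⁴/4 = 1.37367 m⁴.
Centre of pressure: y_p = y_c + I_c/(y_c·A) = 3.05 + 1.37367/(3.05 × 4.15476) = 3.05 + 0.108402 = 3.1584 m along the plane.
Vertically, h_p = y_p·sinθ = 3.1584 × 0.882948 = 2.7887 m.

h_p = 2.79 m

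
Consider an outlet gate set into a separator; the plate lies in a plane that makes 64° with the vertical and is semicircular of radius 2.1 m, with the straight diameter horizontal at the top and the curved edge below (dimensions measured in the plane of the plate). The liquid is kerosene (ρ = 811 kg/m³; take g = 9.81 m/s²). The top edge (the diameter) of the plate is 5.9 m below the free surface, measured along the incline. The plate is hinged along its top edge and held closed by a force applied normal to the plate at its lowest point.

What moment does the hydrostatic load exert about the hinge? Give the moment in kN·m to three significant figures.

γ = ρg = 811 × 9.81 / 1000 = 7.95591 kN/m³.
The plate makes 64° with the vertical, i.e. θ = 90° − 64° = 26° to the horizontal. Measuring y along the incline from the free-surface line, vertical depth h = y·sinθ with sinθ = 0.438371.
The centroid of a semicircle lies 4r/(3π) = 0.891268 m from the diameter, here below the top edge, so y_c = 5.9 + 0.891268 = 6.79127 m and h_c = 6.79127 × 0.438371 = 2.9771 m.
A = πr²/2 = π × 2.1²/2 = 6.92721 m².
Resultant F = γ·h_c·A = 7.95591 × 2.9771 × 6.92721 = 164.075 kN.
I_c = (π/8 − 8/(9π))·r⁴ = 0.109757 × 2.1⁴ = 2.13457 m⁴.
Centre of pressure: y_p = y_c + I_c/(y_c·A) = 6.79127 + 2.13457/(6.79127 × 6.92721) = 6.79127 + 0.0453734 = 6.83664 m along the plane.
The resultant acts 0.891268 + 0.0453734 = 0.936641 m (along the plate) below the hinge at the top edge, so the moment about the hinge is M = F × 0.936641 = 164.075 × 0.936641 = 153.679 kN·m.

M ≈ 154 kN·m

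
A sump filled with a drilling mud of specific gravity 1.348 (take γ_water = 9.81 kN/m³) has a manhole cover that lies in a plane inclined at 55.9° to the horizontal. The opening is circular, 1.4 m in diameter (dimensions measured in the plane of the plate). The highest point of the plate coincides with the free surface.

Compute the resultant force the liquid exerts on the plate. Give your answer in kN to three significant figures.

F ≈ 11.8 kN

γ = 1.348 × 9.81 = 13.22388 kN/m³.
Let θ = 55.9° be the plate's angle to the horizontal; measure y along the incline from where the plane meets the free surface. Vertical depth h = y·sinθ with sinθ = 0.828060.
The centroid is at the centre, 0.7 m below the top of the plate, so y_c = 0.7 m and h_c = 0.7 × 0.828060 = 0.579642 m.
A = π(0.7)² = 1.53938 m².
Resultant F = γ·h_c·A = 13.22388 × 0.579642 × 1.53938 = 11.7995 kN.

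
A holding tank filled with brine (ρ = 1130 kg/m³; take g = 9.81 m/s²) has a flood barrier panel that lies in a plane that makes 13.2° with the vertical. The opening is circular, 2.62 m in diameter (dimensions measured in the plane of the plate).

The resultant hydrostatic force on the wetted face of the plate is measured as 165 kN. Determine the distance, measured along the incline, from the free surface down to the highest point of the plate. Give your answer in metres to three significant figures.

γ = ρg = 1130 × 9.81 / 1000 = 11.0853 kN/m³.
A = π(1.31)² = 5.39129 m².
From F = γ·h_c·A, the centroid depth is h_c = 165/(11.0853 × 5.39129) = 2.76086 m.
The plate makes 13.2° with the vertical, i.e. θ = 90° − 13.2° = 76.8° to the horizontal. Measuring y along the incline from the free-surface line, vertical depth h = y·sinθ with sinθ = 0.973579.
Along the incline, y_c = h_c/sinθ = 2.76086/0.973579 = 2.83578 m.
The centroid is at the centre, 1.31 m below the top of the plate, so the highest point sits at y_top = 2.83578 − 1.31 = 1.52578 m along the incline.

y_top ≈ 1.53 m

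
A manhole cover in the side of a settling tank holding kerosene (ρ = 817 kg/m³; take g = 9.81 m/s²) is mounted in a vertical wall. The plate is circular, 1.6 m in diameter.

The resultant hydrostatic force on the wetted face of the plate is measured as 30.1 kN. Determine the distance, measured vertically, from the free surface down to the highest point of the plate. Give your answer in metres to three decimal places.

γ = ρg = 817 × 9.81 / 1000 = 8.01477 kN/m³.
A = π(0.8)² = 2.01062 m².
From F = γ·h_c·A, the centroid depth is h_c = 30.1/(8.01477 × 2.01062) = 1.86786 m.
The centroid is at the centre, 0.8 m below the top of the plate, so the highest point sits at h_top = 1.86786 − 0.8 = 1.06786 m below the surface.

d_top ≈ 1.068 m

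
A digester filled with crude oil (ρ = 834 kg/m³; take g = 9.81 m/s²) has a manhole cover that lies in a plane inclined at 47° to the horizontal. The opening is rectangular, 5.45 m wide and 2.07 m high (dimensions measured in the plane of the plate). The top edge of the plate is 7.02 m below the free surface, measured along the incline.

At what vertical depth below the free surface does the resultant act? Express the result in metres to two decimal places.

γ = ρg = 834 × 9.81 / 1000 = 8.18154 kN/m³.
Let θ = 47° be the plate's angle to the horizontal; measure y along the incline from where the plane meets the free surface. Vertical depth h = y·sinθ with sinθ = 0.731354.
The centroid lies 2.07/2 = 1.035 m below the top edge, so y_c = 7.02 + 1.035 = 8.055 m and h_c = 8.055 × 0.731354 = 5.89106 m.
A = 5.45 × 2.07 = 11.2815 m².
Resultant F = γ·h_c·A = 8.18154 × 5.89106 × 11.2815 = 543.745 kN.
I_c = b·h³/12 = 5.45 × 2.07³/12 = 4.02834 m⁴.
Centre of pressure: y_p = y_c + I_c/(y_c·A) = 8.055 + 4.02834/(8.055 × 11.2815) = 8.055 + 0.0443296 = 8.09933 m along the plane.
Vertically, h_p = y_p·sinθ = 8.09933 × 0.731354 = 5.92348 m.

h_p = 5.92 m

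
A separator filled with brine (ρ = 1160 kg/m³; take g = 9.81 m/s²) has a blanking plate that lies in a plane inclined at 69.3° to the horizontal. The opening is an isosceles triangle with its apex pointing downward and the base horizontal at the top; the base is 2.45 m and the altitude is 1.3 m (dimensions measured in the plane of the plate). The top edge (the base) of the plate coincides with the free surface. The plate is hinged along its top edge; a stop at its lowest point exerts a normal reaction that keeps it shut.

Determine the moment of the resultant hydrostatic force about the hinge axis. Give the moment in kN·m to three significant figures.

M ≈ 4.77 kN·m

γ = ρg = 1160 × 9.81 / 1000 = 11.3796 kN/m³.
Let θ = 69.3° be the plate's angle to the horizontal; measure y along the incline from where the plane meets the free surface. Vertical depth h = y·sinθ with sinθ = 0.935444.
With the apex down, the centroid sits h/3 = 1.3/3 = 0.433333 m below the base (the top edge), so y_c = 0.433333 m and h_c = 0.433333 × 0.935444 = 0.405359 m.
A = ½ × 2.45 × 1.3 = 1.5925 m².
Resultant F = γ·h_c·A = 11.3796 × 0.405359 × 1.5925 = 7.34592 kN.
I_c = b·h³/36 = 2.45 × 1.3³/36 = 0.149518 m⁴.
Centre of pressure: y_p = y_c + I_c/(y_c·A) = 0.433333 + 0.149518/(0.433333 × 1.5925) = 0.433333 + 0.216667 = 0.65 m along the plane.
The resultant acts 0.433333 + 0.216667 = 0.65 m (along the plate) below the hinge at the top edge, so the moment about the hinge is M = F × 0.65 = 7.34592 × 0.65 = 4.77485 kN·m.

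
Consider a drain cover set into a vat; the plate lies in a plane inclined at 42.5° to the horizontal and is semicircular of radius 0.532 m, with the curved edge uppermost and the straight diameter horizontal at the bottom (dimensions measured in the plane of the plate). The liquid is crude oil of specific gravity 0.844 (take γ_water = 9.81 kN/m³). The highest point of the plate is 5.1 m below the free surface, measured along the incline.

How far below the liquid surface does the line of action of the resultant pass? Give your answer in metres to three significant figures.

γ = 0.844 × 9.81 = 8.27964 kN/m³.
Let θ = 42.5° be the plate's angle to the horizontal; measure y along the incline from where the plane meets the free surface. Vertical depth h = y·sinθ with sinθ = 0.675590.
The centroid lies 4r/(3π) = 0.225788 m above the diameter, so r − 4r/(3π) = 0.532 − 0.225788 = 0.306212 m below the topmost point, so y_c = 5.1 + 0.306212 = 5.40621 m and h_c = 5.40621 × 0.675590 = 3.65238 m.
A = πr²/2 = π × 0.532²/2 = 0.444573 m².
Resultant F = γ·h_c·A = 8.27964 × 3.65238 × 0.444573 = 13.4441 kN.
I_c = (π/8 − 8/(9π))·r⁴ = 0.109757 × 0.532⁴ = 0.00879182 m⁴.
Centre of pressure: y_p = y_c + I_c/(y_c·A) = 5.40621 + 0.00879182/(5.40621 × 0.444573) = 5.40621 + 0.00365799 = 5.40987 m along the plane.
Vertically, h_p = y_p·sinθ = 5.40987 × 0.675590 = 3.65485 m.

h_p = 3.65 m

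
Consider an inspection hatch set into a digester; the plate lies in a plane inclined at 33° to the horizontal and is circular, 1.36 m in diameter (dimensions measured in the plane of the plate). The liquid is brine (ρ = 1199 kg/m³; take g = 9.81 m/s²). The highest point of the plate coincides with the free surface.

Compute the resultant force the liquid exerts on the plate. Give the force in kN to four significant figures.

F ≈ 6.328 kN

γ = ρg = 1199 × 9.81 / 1000 = 11.76219 kN/m³.
Let θ = 33° be the plate's angle to the horizontal; measure y along the incline from where the plane meets the free surface. Vertical depth h = y·sinθ with sinθ = 0.544639.
The centroid is at the centre, 0.68 m below the top of the plate, so y_c = 0.68 m and h_c = 0.68 × 0.544639 = 0.370355 m.
A = π(0.68)² = 1.45267 m².
Resultant F = γ·h_c·A = 11.76219 × 0.370355 × 1.45267 = 6.3281 kN.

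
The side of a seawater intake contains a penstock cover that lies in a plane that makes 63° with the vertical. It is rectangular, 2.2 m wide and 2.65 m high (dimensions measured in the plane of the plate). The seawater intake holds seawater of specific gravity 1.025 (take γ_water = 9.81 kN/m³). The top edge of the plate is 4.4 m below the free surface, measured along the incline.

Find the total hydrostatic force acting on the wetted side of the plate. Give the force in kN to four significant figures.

F ≈ 152.4 kN

γ = 1.025 × 9.81 = 10.05525 kN/m³.
The plate makes 63° with the vertical, i.e. θ = 90° − 63° = 27° to the horizontal. Measuring y along the incline from the free-surface line, vertical depth h = y·sinθ with sinθ = 0.453990.
The centroid lies 2.65/2 = 1.325 m below the top edge, so y_c = 4.4 + 1.325 = 5.725 m and h_c = 5.725 × 0.453990 = 2.59909 m.
A = 2.2 × 2.65 = 5.83 m².
Resultant F = γ·h_c·A = 10.05525 × 2.59909 × 5.83 = 152.364 kN.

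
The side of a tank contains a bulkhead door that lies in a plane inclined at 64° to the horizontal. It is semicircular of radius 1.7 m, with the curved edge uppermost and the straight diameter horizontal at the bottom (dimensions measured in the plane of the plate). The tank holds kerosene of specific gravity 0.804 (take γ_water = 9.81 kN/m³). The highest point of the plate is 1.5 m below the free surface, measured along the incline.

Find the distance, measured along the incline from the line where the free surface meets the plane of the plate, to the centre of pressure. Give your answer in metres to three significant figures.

γ = 0.804 × 9.81 = 7.88724 kN/m³.
Let θ = 64° be the plate's angle to the horizontal; measure y along the incline from where the plane meets the free surface. Vertical depth h = y·sinθ with sinθ = 0.898794.
The centroid lies 4r/(3π) = 0.721502 m above the diameter, so r − 4r/(3π) = 1.7 − 0.721502 = 0.978498 m below the topmost point, so y_c = 1.5 + 0.978498 = 2.4785 m and h_c = 2.4785 × 0.898794 = 2.22766 m.
A = πr²/2 = π × 1.7²/2 = 4.5396 m².
Resultant F = γ·h_c·A = 7.88724 × 2.22766 × 4.5396 = 79.7612 kN.
I_c = (π/8 − 8/(9π))·r⁴ = 0.109757 × 1.7⁴ = 0.916701 m⁴.
Centre of pressure: y_p = y_c + I_c/(y_c·A) = 2.4785 + 0.916701/(2.4785 × 4.5396) = 2.4785 + 0.0814744 = 2.55997 m along the plane.

y_p = 2.56 m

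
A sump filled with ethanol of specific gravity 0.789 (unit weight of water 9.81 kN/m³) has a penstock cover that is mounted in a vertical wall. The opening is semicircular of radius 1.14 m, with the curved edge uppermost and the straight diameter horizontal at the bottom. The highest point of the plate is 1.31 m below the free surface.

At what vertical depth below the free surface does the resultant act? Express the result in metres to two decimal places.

γ = 0.789 × 9.81 = 7.74009 kN/m³.
The centroid lies 4r/(3π) = 0.483831 m above the diameter, so r − 4r/(3π) = 1.14 − 0.483831 = 0.656169 m below the topmost point, so the centroid depth is h_c = 1.31 + 0.656169 = 1.96617 m.
A = πr²/2 = π × 1.14²/2 = 2.04141 m².
Resultant F = γ·h_c·A = 7.74009 × 1.96617 × 2.04141 = 31.0669 kN.
I_c = (π/8 − 8/(9π))·r⁴ = 0.109757 × 1.14⁴ = 0.185375 m⁴.
Centre of pressure: y_p = y_c + I_c/(y_c·A) = 1.96617 + 0.185375/(1.96617 × 2.04141) = 1.96617 + 0.0461849 = 2.01235 m along the plane.

h_p = 2.01 m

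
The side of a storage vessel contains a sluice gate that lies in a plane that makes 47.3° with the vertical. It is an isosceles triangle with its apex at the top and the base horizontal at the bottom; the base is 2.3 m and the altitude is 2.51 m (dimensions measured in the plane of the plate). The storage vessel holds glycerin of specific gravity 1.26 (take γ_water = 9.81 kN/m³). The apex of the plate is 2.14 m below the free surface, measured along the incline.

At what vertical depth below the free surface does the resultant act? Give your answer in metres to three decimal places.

γ = 1.26 × 9.81 = 12.3606 kN/m³.
The plate makes 47.3° with the vertical, i.e. θ = 90° − 47.3° = 42.7° to the horizontal. Measuring y along the incline from the free-surface line, vertical depth h = y·sinθ with sinθ = 0.678160.
With the apex up, the centroid sits 2h/3 = 2 × 2.51/3 = 1.67333 m below the apex, so y_c = 2.14 + 1.67333 = 3.81333 m and h_c = 3.81333 × 0.678160 = 2.58605 m.
A = ½ × 2.3 × 2.51 = 2.8865 m².
Resultant F = γ·h_c·A = 12.3606 × 2.58605 × 2.8865 = 92.2673 kN.
I_c = b·h³/36 = 2.3 × 2.51³/36 = 1.01029 m⁴.
Centre of pressure: y_p = y_c + I_c/(y_c·A) = 3.81333 + 1.01029/(3.81333 × 2.8865) = 3.81333 + 0.0917847 = 3.90511 m along the plane.
Vertically, h_p = y_p·sinθ = 3.90511 × 0.678160 = 2.64829 m.

h_p = 2.648 m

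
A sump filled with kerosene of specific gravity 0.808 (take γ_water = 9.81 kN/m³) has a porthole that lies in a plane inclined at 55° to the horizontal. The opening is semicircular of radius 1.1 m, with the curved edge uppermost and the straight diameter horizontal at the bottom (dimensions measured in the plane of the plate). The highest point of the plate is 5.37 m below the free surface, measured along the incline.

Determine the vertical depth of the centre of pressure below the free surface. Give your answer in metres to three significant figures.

h_p = 4.93 m

γ = 0.808 × 9.81 = 7.92648 kN/m³.
Let θ = 55° be the plate's angle to the horizontal; measure y along the incline from where the plane meets the free surface. Vertical depth h = y·sinθ with sinθ = 0.819152.
The centroid lies 4r/(3π) = 0.466854 m above the diameter, so r − 4r/(3π) = 1.1 − 0.466854 = 0.633146 m below the topmost point, so y_c = 5.37 + 0.633146 = 6.00315 m and h_c = 6.00315 × 0.819152 = 4.91749 m.
A = πr²/2 = π × 1.1²/2 = 1.90066 m².
Resultant F = γ·h_c·A = 7.92648 × 4.91749 × 1.90066 = 74.0847 kN.
I_c = (π/8 − 8/(9π))·r⁴ = 0.109757 × 1.1⁴ = 0.160695 m⁴.
Centre of pressure: y_p = y_c + I_c/(y_c·A) = 6.00315 + 0.160695/(6.00315 × 1.90066) = 6.00315 + 0.0140838 = 6.01723 m along the plane.
Vertically, h_p = y_p·sinθ = 6.01723 × 0.819152 = 4.92903 m.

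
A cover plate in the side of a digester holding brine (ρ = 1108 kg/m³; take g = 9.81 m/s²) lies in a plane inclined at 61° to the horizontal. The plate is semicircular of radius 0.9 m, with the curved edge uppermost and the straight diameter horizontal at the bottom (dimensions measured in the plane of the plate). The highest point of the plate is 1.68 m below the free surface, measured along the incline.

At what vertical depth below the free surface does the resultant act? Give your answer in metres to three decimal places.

γ = ρg = 1108 × 9.81 / 1000 = 10.86948 kN/m³.
Let θ = 61° be the plate's angle to the horizontal; measure y along the incline from where the plane meets the free surface. Vertical depth h = y·sinθ with sinθ = 0.874620.
The centroid lies 4r/(3π) = 0.381972 m above the diameter, so r − 4r/(3π) = 0.9 − 0.381972 = 0.518028 m below the topmost point, so y_c = 1.68 + 0.518028 = 2.19803 m and h_c = 2.19803 × 0.874620 = 1.92244 m.
A = πr²/2 = π × 0.9²/2 = 1.27235 m².
Resultant F = γ·h_c·A = 10.86948 × 1.92244 × 1.27235 = 26.5869 kN.
I_c = (π/8 − 8/(9π))·r⁴ = 0.109757 × 0.9⁴ = 0.0720116 m⁴.
Centre of pressure: y_p = y_c + I_c/(y_c·A) = 2.19803 + 0.0720116/(2.19803 × 1.27235) = 2.19803 + 0.0257491 = 2.22378 m along the plane.
Vertically, h_p = y_p·sinθ = 2.22378 × 0.874620 = 1.94496 m.

h_p = 1.945 m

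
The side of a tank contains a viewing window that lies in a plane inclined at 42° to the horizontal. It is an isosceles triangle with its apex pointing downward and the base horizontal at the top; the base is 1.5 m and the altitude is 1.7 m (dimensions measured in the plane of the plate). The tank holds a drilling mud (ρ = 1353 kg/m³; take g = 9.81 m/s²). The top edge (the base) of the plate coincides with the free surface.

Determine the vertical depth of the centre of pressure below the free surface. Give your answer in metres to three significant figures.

γ = ρg = 1353 × 9.81 / 1000 = 13.27293 kN/m³.
Let θ = 42° be the plate's angle to the horizontal; measure y along the incline from where the plane meets the free surface. Vertical depth h = y·sinθ with sinθ = 0.669131.
With the apex down, the centroid sits h/3 = 1.7/3 = 0.566667 m below the base (the top edge), so y_c = 0.566667 m and h_c = 0.566667 × 0.669131 = 0.379174 m.
A = ½ × 1.5 × 1.7 = 1.275 m².
Resultant F = γ·h_c·A = 13.27293 × 0.379174 × 1.275 = 6.41676 kN.
I_c = b·h³/36 = 1.5 × 1.7³/36 = 0.204708 m⁴.
Centre of pressure: y_p = y_c + I_c/(y_c·A) = 0.566667 + 0.204708/(0.566667 × 1.275) = 0.566667 + 0.283333 = 0.85 m along the plane.
Vertically, h_p = y_p·sinθ = 0.85 × 0.669131 = 0.568761 m.

h_p = 0.569 m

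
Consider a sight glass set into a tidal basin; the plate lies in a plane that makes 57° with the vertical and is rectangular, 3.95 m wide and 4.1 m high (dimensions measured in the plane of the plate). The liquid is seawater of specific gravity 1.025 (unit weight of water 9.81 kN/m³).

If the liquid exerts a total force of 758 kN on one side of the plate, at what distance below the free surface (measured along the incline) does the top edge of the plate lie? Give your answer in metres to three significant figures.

y_top ≈ 6.50 m

γ = 1.025 × 9.81 = 10.05525 kN/m³.
A = 3.95 × 4.1 = 16.195 m².
From F = γ·h_c·A, the centroid depth is h_c = 758/(10.05525 × 16.195) = 4.65474 m.
The plate makes 57° with the vertical, i.e. θ = 90° − 57° = 33° to the horizontal. Measuring y along the incline from the free-surface line, vertical depth h = y·sinθ with sinθ = 0.544639.
Along the incline, y_c = h_c/sinθ = 4.65474/0.544639 = 8.54647 m.
The centroid lies 4.1/2 = 2.05 m below the top edge, so the top edge sits at y_top = 8.54647 − 2.05 = 6.49647 m along the incline.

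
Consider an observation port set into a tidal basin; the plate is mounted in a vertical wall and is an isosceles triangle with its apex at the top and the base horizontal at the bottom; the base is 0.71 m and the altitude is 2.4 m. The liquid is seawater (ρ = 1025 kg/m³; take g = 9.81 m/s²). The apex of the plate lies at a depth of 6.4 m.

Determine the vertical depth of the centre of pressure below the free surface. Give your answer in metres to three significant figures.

γ = ρg = 1025 × 9.81 / 1000 = 10.05525 kN/m³.
With the apex up, the centroid sits 2h/3 = 2 × 2.4/3 = 1.6 m below the apex, so the centroid depth is h_c = 6.4 + 1.6 = 8 m.
A = ½ × 0.71 × 2.4 = 0.852 m².
Resultant F = γ·h_c·A = 10.05525 × 8 × 0.852 = 68.5366 kN.
I_c = b·h³/36 = 0.71 × 2.4³/36 = 0.27264 m⁴.
Centre of pressure: y_p = y_c + I_c/(y_c·A) = 8 + 0.27264/(8 × 0.852) = 8 + 0.04 = 8.04 m along the plane.

h_p = 8.04 m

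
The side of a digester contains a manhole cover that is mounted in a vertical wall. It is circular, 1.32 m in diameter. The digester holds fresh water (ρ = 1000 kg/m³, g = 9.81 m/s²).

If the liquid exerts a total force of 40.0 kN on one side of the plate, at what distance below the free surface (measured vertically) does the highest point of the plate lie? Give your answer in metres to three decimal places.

γ = ρg = 1000 × 9.81 = 9810 N/m³ = 9.81 kN/m³.
A = π(0.66)² = 1.36848 m².
From F = γ·h_c·A, the centroid depth is h_c = 40.0/(9.81 × 1.36848) = 2.97956 m.
The centroid is at the centre, 0.66 m below the top of the plate, so the highest point sits at h_top = 2.97956 − 0.66 = 2.31956 m below the surface.

d_top ≈ 2.320 m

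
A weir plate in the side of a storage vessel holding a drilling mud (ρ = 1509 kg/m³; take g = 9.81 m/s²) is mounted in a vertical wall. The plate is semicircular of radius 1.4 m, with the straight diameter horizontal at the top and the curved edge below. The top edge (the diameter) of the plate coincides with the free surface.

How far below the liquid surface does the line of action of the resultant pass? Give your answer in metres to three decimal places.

γ = ρg = 1509 × 9.81 / 1000 = 14.80329 kN/m³.
The centroid of a semicircle lies 4r/(3π) = 0.594178 m from the diameter, here below the top edge, so the centroid depth is h_c = 0.594178 m.
A = πr²/2 = π × 1.4²/2 = 3.07876 m².
Resultant F = γ·h_c·A = 14.80329 × 0.594178 × 3.07876 = 27.0801 kN.
I_c = (π/8 − 8/(9π))·r⁴ = 0.109757 × 1.4⁴ = 0.421642 m⁴.
Centre of pressure: y_p = y_c + I_c/(y_c·A) = 0.594178 + 0.421642/(0.594178 × 3.07876) = 0.594178 + 0.23049 = 0.824668 m along the plane.

h_p = 0.825 m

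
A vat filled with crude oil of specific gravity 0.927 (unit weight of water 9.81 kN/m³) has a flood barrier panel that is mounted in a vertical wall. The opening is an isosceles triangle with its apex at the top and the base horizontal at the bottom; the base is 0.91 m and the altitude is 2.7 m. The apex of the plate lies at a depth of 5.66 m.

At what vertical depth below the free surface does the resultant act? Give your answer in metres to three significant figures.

γ = 0.927 × 9.81 = 9.09387 kN/m³.
With the apex up, the centroid sits 2h/3 = 2 × 2.7/3 = 1.8 m below the apex, so the centroid depth is h_c = 5.66 + 1.8 = 7.46 m.
A = ½ × 0.91 × 2.7 = 1.2285 m².
Resultant F = γ·h_c·A = 9.09387 × 7.46 × 1.2285 = 83.3418 kN.
I_c = b·h³/36 = 0.91 × 2.7³/36 = 0.497543 m⁴.
Centre of pressure: y_p = y_c + I_c/(y_c·A) = 7.46 + 0.497543/(7.46 × 1.2285) = 7.46 + 0.0542896 = 7.51429 m along the plane.

h_p = 7.51 m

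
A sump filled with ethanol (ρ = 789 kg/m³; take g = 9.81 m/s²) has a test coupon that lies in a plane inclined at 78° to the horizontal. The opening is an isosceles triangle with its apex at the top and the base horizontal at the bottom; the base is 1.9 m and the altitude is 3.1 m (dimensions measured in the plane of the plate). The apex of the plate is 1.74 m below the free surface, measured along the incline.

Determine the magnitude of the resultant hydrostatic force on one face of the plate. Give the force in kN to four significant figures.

F ≈ 84.88 kN

γ = ρg = 789 × 9.81 / 1000 = 7.74009 kN/m³.
Let θ = 78° be the plate's angle to the horizontal; measure y along the incline from where the plane meets the free surface. Vertical depth h = y·sinθ with sinθ = 0.978148.
With the apex up, the centroid sits 2h/3 = 2 × 3.1/3 = 2.06667 m below the apex, so y_c = 1.74 + 2.06667 = 3.80667 m and h_c = 3.80667 × 0.978148 = 3.72349 m.
A = ½ × 1.9 × 3.1 = 2.945 m².
Resultant F = γ·h_c·A = 7.74009 × 3.72349 × 2.945 = 84.8753 kN.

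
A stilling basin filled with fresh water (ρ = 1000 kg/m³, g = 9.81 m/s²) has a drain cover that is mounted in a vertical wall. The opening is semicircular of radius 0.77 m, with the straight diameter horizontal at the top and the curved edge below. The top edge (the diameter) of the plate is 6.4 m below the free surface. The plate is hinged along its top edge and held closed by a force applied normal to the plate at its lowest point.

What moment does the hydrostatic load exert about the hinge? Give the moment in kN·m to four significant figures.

M ≈ 20.46 kN·m

γ = ρg = 1000 × 9.81 = 9810 N/m³ = 9.81 kN/m³.
The centroid of a semicircle lies 4r/(3π) = 0.326798 m from the diameter, here below the top edge, so the centroid depth is h_c = 6.4 + 0.326798 = 6.7268 m.
A = πr²/2 = π × 0.77²/2 = 0.931325 m².
Resultant F = γ·h_c·A = 9.81 × 6.7268 × 0.931325 = 61.4581 kN.
I_c = (π/8 − 8/(9π))·r⁴ = 0.109757 × 0.77⁴ = 0.0385829 m⁴.
Centre of pressure: y_p = y_c + I_c/(y_c·A) = 6.7268 + 0.0385829/(6.7268 × 0.931325) = 6.7268 + 0.00615864 = 6.73296 m along the plane.
The resultant acts 0.326798 + 0.00615864 = 0.332957 m (along the plate) below the hinge at the top edge, so the moment about the hinge is M = F × 0.332957 = 61.4581 × 0.332957 = 20.4629 kN·m.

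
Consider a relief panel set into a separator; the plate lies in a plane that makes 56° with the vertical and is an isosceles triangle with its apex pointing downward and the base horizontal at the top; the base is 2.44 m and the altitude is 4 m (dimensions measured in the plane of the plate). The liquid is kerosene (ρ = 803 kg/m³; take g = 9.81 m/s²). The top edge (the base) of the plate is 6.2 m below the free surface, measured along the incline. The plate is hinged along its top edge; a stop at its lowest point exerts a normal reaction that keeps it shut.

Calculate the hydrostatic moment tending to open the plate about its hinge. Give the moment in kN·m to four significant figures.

M ≈ 235.0 kN·m

γ = ρg = 803 × 9.81 / 1000 = 7.87743 kN/m³.
The plate makes 56° with the vertical, i.e. θ = 90° − 56° = 34° to the horizontal. Measuring y along the incline from the free-surface line, vertical depth h = y·sinθ with sinθ = 0.559193.
With the apex down, the centroid sits h/3 = 4/3 = 1.33333 m below the base (the top edge), so y_c = 6.2 + 1.33333 = 7.53333 m and h_c = 7.53333 × 0.559193 = 4.21259 m.
A = ½ × 2.44 × 4 = 4.88 m².
Resultant F = γ·h_c·A = 7.87743 × 4.21259 × 4.88 = 161.94 kN.
I_c = b·h³/36 = 2.44 × 4³/36 = 4.33778 m⁴.
Centre of pressure: y_p = y_c + I_c/(y_c·A) = 7.53333 + 4.33778/(7.53333 × 4.88) = 7.53333 + 0.117994 = 7.65132 m along the plane.
The resultant acts 1.33333 + 0.117994 = 1.45132 m (along the plate) below the hinge at the top edge, so the moment about the hinge is M = F × 1.45132 = 161.94 × 1.45132 = 235.027 kN·m.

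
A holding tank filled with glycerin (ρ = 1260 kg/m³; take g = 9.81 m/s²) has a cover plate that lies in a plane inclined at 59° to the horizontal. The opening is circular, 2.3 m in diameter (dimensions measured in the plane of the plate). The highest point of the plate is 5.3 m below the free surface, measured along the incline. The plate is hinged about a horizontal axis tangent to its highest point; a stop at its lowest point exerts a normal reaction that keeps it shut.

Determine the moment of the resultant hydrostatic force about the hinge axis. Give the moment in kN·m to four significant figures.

M ≈ 341.1 kN·m

γ = ρg = 1260 × 9.81 / 1000 = 12.3606 kN/m³.
Let θ = 59° be the plate's angle to the horizontal; measure y along the incline from where the plane meets the free surface. Vertical depth h = y·sinθ with sinθ = 0.857167.
The centroid is at the centre, 1.15 m below the top of the plate, so y_c = 5.3 + 1.15 = 6.45 m and h_c = 6.45 × 0.857167 = 5.52873 m.
A = π(1.15)² = 4.15476 m².
Resultant F = γ·h_c·A = 12.3606 × 5.52873 × 4.15476 = 283.93 kN.
I_c = πr⁴/4 = π × 1.15⁴/4 = 1.37367 m⁴.
Centre of pressure: y_p = y_c + I_c/(y_c·A) = 6.45 + 1.37367/(6.45 × 4.15476) = 6.45 + 0.0512598 = 6.50126 m along the plane.
The resultant acts 1.15 + 0.0512598 = 1.20126 m (along the plate) below the hinge at the top edge, so the moment about the hinge is M = F × 1.20126 = 283.93 × 1.20126 = 341.074 kN·m.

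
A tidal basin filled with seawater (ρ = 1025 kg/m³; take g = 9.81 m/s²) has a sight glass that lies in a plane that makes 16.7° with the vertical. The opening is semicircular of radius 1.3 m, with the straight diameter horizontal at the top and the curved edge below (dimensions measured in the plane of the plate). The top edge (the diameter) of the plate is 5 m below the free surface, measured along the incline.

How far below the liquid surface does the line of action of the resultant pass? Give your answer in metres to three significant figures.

γ = ρg = 1025 × 9.81 / 1000 = 10.05525 kN/m³.
The plate makes 16.7° with the vertical, i.e. θ = 90° − 16.7° = 73.3° to the horizontal. Measuring y along the incline from the free-surface line, vertical depth h = y·sinθ with sinθ = 0.957822.
The centroid of a semicircle lies 4r/(3π) = 0.551737 m from the diameter, here below the top edge, so y_c = 5 + 0.551737 = 5.55174 m and h_c = 5.55174 × 0.957822 = 5.31758 m.
A = πr²/2 = π × 1.3²/2 = 2.65465 m².
Resultant F = γ·h_c·A = 10.05525 × 5.31758 × 2.65465 = 141.943 kN.
I_c = (π/8 − 8/(9π))·r⁴ = 0.109757 × 1.3⁴ = 0.313477 m⁴.
Centre of pressure: y_p = y_c + I_c/(y_c·A) = 5.55174 + 0.313477/(5.55174 × 2.65465) = 5.55174 + 0.0212701 = 5.57301 m along the plane.
Vertically, h_p = y_p·sinθ = 5.57301 × 0.957822 = 5.33795 m.

h_p = 5.34 m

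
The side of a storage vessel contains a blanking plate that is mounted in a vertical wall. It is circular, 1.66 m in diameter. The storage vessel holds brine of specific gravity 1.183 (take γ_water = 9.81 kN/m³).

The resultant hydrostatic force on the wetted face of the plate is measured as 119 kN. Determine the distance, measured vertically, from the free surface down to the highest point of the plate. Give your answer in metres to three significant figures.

d_top ≈ 3.91 m

γ = 1.183 × 9.81 = 11.60523 kN/m³.
A = π(0.83)² = 2.16424 m².
From F = γ·h_c·A, the centroid depth is h_c = 119/(11.60523 × 2.16424) = 4.73792 m.
The centroid is at the centre, 0.83 m below the top of the plate, so the highest point sits at h_top = 4.73792 − 0.83 = 3.90792 m below the surface.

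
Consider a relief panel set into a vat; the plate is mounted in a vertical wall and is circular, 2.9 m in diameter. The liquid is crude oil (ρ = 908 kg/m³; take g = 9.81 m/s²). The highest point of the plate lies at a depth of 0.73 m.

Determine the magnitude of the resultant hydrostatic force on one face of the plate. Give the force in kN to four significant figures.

F ≈ 128.3 kN

γ = ρg = 908 × 9.81 / 1000 = 8.90748 kN/m³.
The centroid is at the centre, 1.45 m below the top of the plate, so the centroid depth is h_c = 0.73 + 1.45 = 2.18 m.
A = π(1.45)² = 6.6052 m².
Resultant F = γ·h_c·A = 8.90748 × 2.18 × 6.6052 = 128.262 kN.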